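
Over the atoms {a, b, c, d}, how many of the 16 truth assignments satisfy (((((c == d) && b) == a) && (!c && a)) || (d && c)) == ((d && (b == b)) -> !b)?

Initial set: {((((((c == d) && b) == a) && (!c && a)) || (d && c)) == ((d && (b == b)) -> !b))}.
((((((c == d) && b) == a) && (!c && a)) || (d && c)) == ((d && (b == b)) -> !b)): β-rule — branch into (((((c == d) && b) == a) && (!c && a)) || (d && c)), ((d && (b == b)) -> !b)  //  !(((((c == d) && b) == a) && (!c && a)) || (d && c)), !((d && (b == b)) -> !b).
  branch 1 (add (((((c == d) && b) == a) && (!c && a)) || (d && c)), ((d && (b == b)) -> !b)):
    (((((c == d) && b) == a) && (!c && a)) || (d && c)): β-rule — branch into ((((c == d) && b) == a) && (!c && a))  //  (d && c).
      branch 1.1 (add ((((c == d) && b) == a) && (!c && a))):
        ((((c == d) && b) == a) && (!c && a)): α-rule — add (((c == d) && b) == a), (!c && a).
        (!c && a): α-rule — add !c, a.
        ((d && (b == b)) -> !b): β-rule — branch into !(d && (b == b))  //  !b.
          branch 1.1.1 (add !(d && (b == b))):
            (((c == d) && b) == a): β-rule — branch into ((c == d) && b), a  //  !((c == d) && b), !a.
              branch 1.1.1.1 (add ((c == d) && b), a):
                ((c == d) && b): α-rule — add (c == d), b.
                !(d && (b == b)): β-rule — branch into !d  //  !(b == b).
                  branch 1.1.1.1.1 (add !d):
                    (c == d): β-rule — branch into c, d  //  !c, !d.
                      branch 1.1.1.1.1.1 (add c, d):
                        × closes — contains both c and !c.
                      branch 1.1.1.1.1.2 (add !c, !d):
                        ○ open, literals {a=T, b=T, c=F, d=F}.
                  branch 1.1.1.1.2 (add !(b == b)):
                    (c == d): β-rule — branch into c, d  //  !c, !d.
                      branch 1.1.1.1.2.1 (add c, d):
                        × closes — contains both c and !c.
                      branch 1.1.1.1.2.2 (add !c, !d):
                        !(b == b): β-rule — branch into b, !b  //  !b, b.
                          branch 1.1.1.1.2.2.1 (add b, !b):
                            × closes — contains both b and !b.
                          branch 1.1.1.1.2.2.2 (add !b, b):
                            × closes — contains both b and !b.
              branch 1.1.1.2 (add !((c == d) && b), !a):
                × closes — contains both a and !a.
          branch 1.1.2 (add !b):
            (((c == d) && b) == a): β-rule — branch into ((c == d) && b), a  //  !((c == d) && b), !a.
              branch 1.1.2.1 (add ((c == d) && b), a):
                ((c == d) && b): α-rule — add (c == d), b.
                × closes — contains both b and !b.
              branch 1.1.2.2 (add !((c == d) && b), !a):
                × closes — contains both a and !a.
      branch 1.2 (add (d && c)):
        (d && c): α-rule — add d, c.
        ((d && (b == b)) -> !b): β-rule — branch into !(d && (b == b))  //  !b.
          branch 1.2.1 (add !(d && (b == b))):
            !(d && (b == b)): β-rule — branch into !d  //  !(b == b).
              branch 1.2.1.1 (add !d):
                × closes — contains both d and !d.
              branch 1.2.1.2 (add !(b == b)):
                !(b == b): β-rule — branch into b, !b  //  !b, b.
                  branch 1.2.1.2.1 (add b, !b):
                    × closes — contains both b and !b.
                  branch 1.2.1.2.2 (add !b, b):
                    × closes — contains both b and !b.
          branch 1.2.2 (add !b):
            ○ open, literals {b=F, c=T, d=T}.
  branch 2 (add !(((((c == d) && b) == a) && (!c && a)) || (d && c)), !((d && (b == b)) -> !b)):
    !(((((c == d) && b) == a) && (!c && a)) || (d && c)): α-rule — add !((((c == d) && b) == a) && (!c && a)), !(d && c).
    !((d && (b == b)) -> !b): α-rule — add (d && (b == b)), !!b.
    (d && (b == b)): α-rule — add d, (b == b).
    !((((c == d) && b) == a) && (!c && a)): β-rule — branch into !(((c == d) && b) == a)  //  !(!c && a).
      branch 2.1 (add !(((c == d) && b) == a)):
        !(d && c): β-rule — branch into !d  //  !c.
          branch 2.1.1 (add !d):
            × closes — contains both d and !d.
          branch 2.1.2 (add !c):
            (b == b): β-rule — branch into b, b  //  !b, !b.
              branch 2.1.2.1 (add b, b):
                !(((c == d) && b) == a): β-rule — branch into ((c == d) && b), !a  //  !((c == d) && b), a.
                  branch 2.1.2.1.1 (add ((c == d) && b), !a):
                    ((c == d) && b): α-rule — add (c == d), b.
                    (c == d): β-rule — branch into c, d  //  !c, !d.
                      branch 2.1.2.1.1.1 (add c, d):
                        × closes — contains both c and !c.
                      branch 2.1.2.1.1.2 (add !c, !d):
                        × closes — contains both d and !d.
                  branch 2.1.2.1.2 (add !((c == d) && b), a):
                    !((c == d) && b): β-rule — branch into !(c == d)  //  !b.
                      branch 2.1.2.1.2.1 (add !(c == d)):
                        !(c == d): β-rule — branch into c, !d  //  !c, d.
                          branch 2.1.2.1.2.1.1 (add c, !d):
                            × closes — contains both c and !c.
                          branch 2.1.2.1.2.1.2 (add !c, d):
                            ○ open, literals {a=T, b=T, c=F, d=T}.
                      branch 2.1.2.1.2.2 (add !b):
                        × closes — contains both b and !b.
              branch 2.1.2.2 (add !b, !b):
                × closes — contains both b and !b.
      branch 2.2 (add !(!c && a)):
        !(d && c): β-rule — branch into !d  //  !c.
          branch 2.2.1 (add !d):
            × closes — contains both d and !d.
          branch 2.2.2 (add !c):
            (b == b): β-rule — branch into b, b  //  !b, !b.
              branch 2.2.2.1 (add b, b):
                !(!c && a): β-rule — branch into !!c  //  !a.
                  branch 2.2.2.1.1 (add !!c):
                    × closes — contains both c and !c.
                  branch 2.2.2.1.2 (add !a):
                    ○ open, literals {a=F, b=T, c=F, d=T}.
              branch 2.2.2.2 (add !b, !b):
                × closes — contains both b and !b.
19 branches closed, 4 open.
Each open branch fixes some atoms; the unmentioned ones are free. Counting distinct full assignments: branch {a=T, b=T, c=F, d=F} (none free) contributes 1 new; branch {b=F, c=T, d=T} (a) contributes 2 new; branch {a=T, b=T, c=F, d=T} (none free) contributes 1 new; branch {a=F, b=T, c=F, d=T} (none free) contributes 1 new. Total: 5.

5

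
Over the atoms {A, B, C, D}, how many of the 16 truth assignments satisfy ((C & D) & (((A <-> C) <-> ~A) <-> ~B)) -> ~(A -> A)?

14

Initial set: {T (((C & D) & (((A <-> C) <-> ~A) <-> ~B)) -> ~(A -> A))}.
T (((C & D) & (((A <-> C) <-> ~A) <-> ~B)) -> ~(A -> A)): β-rule — branch into F ((C & D) & (((A <-> C) <-> ~A) <-> ~B))  //  T ~(A -> A).
  branch 1 (add F ((C & D) & (((A <-> C) <-> ~A) <-> ~B))):
    F ((C & D) & (((A <-> C) <-> ~A) <-> ~B)): β-rule — branch into F (C & D)  //  F (((A <-> C) <-> ~A) <-> ~B).
      branch 1.1 (add F (C & D)):
        F (C & D): β-rule — branch into F C  //  F D.
          branch 1.1.1 (add F C):
            ○ open, literals {C=F}.
          branch 1.1.2 (add F D):
            ○ open, literals {D=F}.
      branch 1.2 (add F (((A <-> C) <-> ~A) <-> ~B)):
        F (((A <-> C) <-> ~A) <-> ~B): β-rule — branch into T ((A <-> C) <-> ~A), F ~B  //  F ((A <-> C) <-> ~A), T ~B.
          branch 1.2.1 (add T ((A <-> C) <-> ~A), F ~B):
            T ((A <-> C) <-> ~A): β-rule — branch into T (A <-> C), T ~A  //  F (A <-> C), F ~A.
              branch 1.2.1.1 (add T (A <-> C), T ~A):
                T (A <-> C): β-rule — branch into T A, T C  //  F A, F C.
                  branch 1.2.1.1.1 (add T A, T C):
                    × closes — contains both A and ~A.
                  branch 1.2.1.1.2 (add F A, F C):
                    ○ open, literals {A=F, B=T, C=F}.
              branch 1.2.1.2 (add F (A <-> C), F ~A):
                F (A <-> C): β-rule — branch into T A, F C  //  F A, T C.
                  branch 1.2.1.2.1 (add T A, F C):
                    ○ open, literals {A=T, B=T, C=F}.
                  branch 1.2.1.2.2 (add F A, T C):
                    × closes — contains both A and ~A.
          branch 1.2.2 (add F ((A <-> C) <-> ~A), T ~B):
            F ((A <-> C) <-> ~A): β-rule — branch into T (A <-> C), F ~A  //  F (A <-> C), T ~A.
              branch 1.2.2.1 (add T (A <-> C), F ~A):
                T (A <-> C): β-rule — branch into T A, T C  //  F A, F C.
                  branch 1.2.2.1.1 (add T A, T C):
                    ○ open, literals {A=T, B=F, C=T}.
                  branch 1.2.2.1.2 (add F A, F C):
                    × closes — contains both A and ~A.
              branch 1.2.2.2 (add F (A <-> C), T ~A):
                F (A <-> C): β-rule — branch into T A, F C  //  F A, T C.
                  branch 1.2.2.2.1 (add T A, F C):
                    × closes — contains both A and ~A.
                  branch 1.2.2.2.2 (add F A, T C):
                    ○ open, literals {A=F, B=F, C=T}.
  branch 2 (add T ~(A -> A)):
    T ~(A -> A): α-rule — add T A, F A.
    × closes — contains both A and ~A.
5 branches closed, 6 open.
Each open branch fixes some atoms; the unmentioned ones are free. Counting distinct full assignments: branch {C=F} (A, B, D) contributes 8 new; branch {D=F} (A, B, C) contributes 4 new; branch {A=F, B=T, C=F} (D) contributes 0 new; branch {A=T, B=T, C=F} (D) contributes 0 new; branch {A=T, B=F, C=T} (D) contributes 1 new; branch {A=F, B=F, C=T} (D) contributes 1 new. Total: 14.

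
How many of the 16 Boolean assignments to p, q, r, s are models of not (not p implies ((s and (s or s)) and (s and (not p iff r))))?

6

Initial set: {T not (not p implies ((s and (s or s)) and (s and (not p iff r))))}.
T not (not p implies ((s and (s or s)) and (s and (not p iff r)))): α-rule — add T not p, F ((s and (s or s)) and (s and (not p iff r))).
F ((s and (s or s)) and (s and (not p iff r))): β-rule — branch into F (s and (s or s))  //  F (s and (not p iff r)).
  branch 1 (add F (s and (s or s))):
    F (s and (s or s)): β-rule — branch into F s  //  F (s or s).
      branch 1.1 (add F s):
        ○ open, literals {p=false, s=false}.
      branch 1.2 (add F (s or s)):
        F (s or s): α-rule — add F s, F s.
        ○ open, literals {p=false, s=false}.
  branch 2 (add F (s and (not p iff r))):
    F (s and (not p iff r)): β-rule — branch into F s  //  F (not p iff r).
      branch 2.1 (add F s):
        ○ open, literals {p=false, s=false}.
      branch 2.2 (add F (not p iff r)):
        F (not p iff r): β-rule — branch into T not p, F r  //  F not p, T r.
          branch 2.2.1 (add T not p, F r):
            ○ open, literals {p=false, r=false}.
          branch 2.2.2 (add F not p, T r):
            × closes — contains both p and not p.
1 branch closed, 4 open.
Each open branch fixes some atoms; the unmentioned ones are free. Counting distinct full assignments: branch {p=false, s=false} (q, r) contributes 4 new; branch {p=false, s=false} (q, r) contributes 0 new; branch {p=false, s=false} (q, r) contributes 0 new; branch {p=false, r=false} (q, s) contributes 2 new. Total: 6.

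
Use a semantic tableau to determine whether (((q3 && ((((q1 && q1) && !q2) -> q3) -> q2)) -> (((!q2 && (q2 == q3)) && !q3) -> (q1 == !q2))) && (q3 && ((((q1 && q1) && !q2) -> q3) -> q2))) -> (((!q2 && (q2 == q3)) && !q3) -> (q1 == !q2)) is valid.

Assume the negation and expand:
Initial set: {!((((q3 && ((((q1 && q1) && !q2) -> q3) -> q2)) -> (((!q2 && (q2 == q3)) && !q3) -> (q1 == !q2))) && (q3 && ((((q1 && q1) && !q2) -> q3) -> q2))) -> (((!q2 && (q2 == q3)) && !q3) -> (q1 == !q2)))}.
!((((q3 && ((((q1 && q1) && !q2) -> q3) -> q2)) -> (((!q2 && (q2 == q3)) && !q3) -> (q1 == !q2))) && (q3 && ((((q1 && q1) && !q2) -> q3) -> q2))) -> (((!q2 && (q2 == q3)) && !q3) -> (q1 == !q2))): α-rule — add (((q3 && ((((q1 && q1) && !q2) -> q3) -> q2)) -> (((!q2 && (q2 == q3)) && !q3) -> (q1 == !q2))) && (q3 && ((((q1 && q1) && !q2) -> q3) -> q2))), !(((!q2 && (q2 == q3)) && !q3) -> (q1 == !q2)).
(((q3 && ((((q1 && q1) && !q2) -> q3) -> q2)) -> (((!q2 && (q2 == q3)) && !q3) -> (q1 == !q2))) && (q3 && ((((q1 && q1) && !q2) -> q3) -> q2))): α-rule — add ((q3 && ((((q1 && q1) && !q2) -> q3) -> q2)) -> (((!q2 && (q2 == q3)) && !q3) -> (q1 == !q2))), (q3 && ((((q1 && q1) && !q2) -> q3) -> q2)).
!(((!q2 && (q2 == q3)) && !q3) -> (q1 == !q2)): α-rule — add ((!q2 && (q2 == q3)) && !q3), !(q1 == !q2).
(q3 && ((((q1 && q1) && !q2) -> q3) -> q2)): α-rule — add q3, ((((q1 && q1) && !q2) -> q3) -> q2).
((!q2 && (q2 == q3)) && !q3): α-rule — add (!q2 && (q2 == q3)), !q3.
× closes — contains both q3 and !q3.
All 1 branch closes.
Every branch closed, so the negation is unsatisfiable and the formula is valid.

Valid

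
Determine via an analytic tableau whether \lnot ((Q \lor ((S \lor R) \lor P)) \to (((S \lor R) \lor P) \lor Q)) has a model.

Unsatisfiable

Initial set: {\lnot ((Q \lor ((S \lor R) \lor P)) \to (((S \lor R) \lor P) \lor Q))}.
\lnot ((Q \lor ((S \lor R) \lor P)) \to (((S \lor R) \lor P) \lor Q)): α-rule — add (Q \lor ((S \lor R) \lor P)), \lnot (((S \lor R) \lor P) \lor Q).
\lnot (((S \lor R) \lor P) \lor Q): α-rule — add \lnot ((S \lor R) \lor P), \lnot Q.
\lnot ((S \lor R) \lor P): α-rule — add \lnot (S \lor R), \lnot P.
\lnot (S \lor R): α-rule — add \lnot S, \lnot R.
(Q \lor ((S \lor R) \lor P)): β-rule — branch into Q  //  ((S \lor R) \lor P).
  branch 1 (add Q):
    × closes — contains both Q and \lnot Q.
  branch 2 (add ((S \lor R) \lor P)):
    ((S \lor R) \lor P): β-rule — branch into (S \lor R)  //  P.
      branch 2.1 (add (S \lor R)):
        (S \lor R): β-rule — branch into S  //  R.
          branch 2.1.1 (add S):
            × closes — contains both S and \lnot S.
          branch 2.1.2 (add R):
            × closes — contains both R and \lnot R.
      branch 2.2 (add P):
        × closes — contains both P and \lnot P.
All 4 branches close.
Every branch closed; the formula is unsatisfiable.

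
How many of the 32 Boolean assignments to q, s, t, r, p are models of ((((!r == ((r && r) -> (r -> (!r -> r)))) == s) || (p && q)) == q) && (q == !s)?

10

Initial set: {(((((!r == ((r && r) -> (r -> (!r -> r)))) == s) || (p && q)) == q) && (q == !s))}.
(((((!r == ((r && r) -> (r -> (!r -> r)))) == s) || (p && q)) == q) && (q == !s)): α-rule — add ((((!r == ((r && r) -> (r -> (!r -> r)))) == s) || (p && q)) == q), (q == !s).
((((!r == ((r && r) -> (r -> (!r -> r)))) == s) || (p && q)) == q): β-rule — branch into (((!r == ((r && r) -> (r -> (!r -> r)))) == s) || (p && q)), q  //  !(((!r == ((r && r) -> (r -> (!r -> r)))) == s) || (p && q)), !q.
  branch 1 (add (((!r == ((r && r) -> (r -> (!r -> r)))) == s) || (p && q)), q):
    (q == !s): β-rule — branch into q, !s  //  !q, !!s.
      branch 1.1 (add q, !s):
        (((!r == ((r && r) -> (r -> (!r -> r)))) == s) || (p && q)): β-rule — branch into ((!r == ((r && r) -> (r -> (!r -> r)))) == s)  //  (p && q).
          branch 1.1.1 (add ((!r == ((r && r) -> (r -> (!r -> r)))) == s)):
            ((!r == ((r && r) -> (r -> (!r -> r)))) == s): β-rule — branch into (!r == ((r && r) -> (r -> (!r -> r)))), s  //  !(!r == ((r && r) -> (r -> (!r -> r)))), !s.
              branch 1.1.1.1 (add (!r == ((r && r) -> (r -> (!r -> r)))), s):
                × closes — contains both s and !s.
              branch 1.1.1.2 (add !(!r == ((r && r) -> (r -> (!r -> r)))), !s):
                !(!r == ((r && r) -> (r -> (!r -> r)))): β-rule — branch into !r, !((r && r) -> (r -> (!r -> r)))  //  !!r, ((r && r) -> (r -> (!r -> r))).
                  branch 1.1.1.2.1 (add !r, !((r && r) -> (r -> (!r -> r)))):
                    !((r && r) -> (r -> (!r -> r))): α-rule — add (r && r), !(r -> (!r -> r)).
                    (r && r): α-rule — add r, r.
                    × closes — contains both r and !r.
                  branch 1.1.1.2.2 (add !!r, ((r && r) -> (r -> (!r -> r)))):
                    ((r && r) -> (r -> (!r -> r))): β-rule — branch into !(r && r)  //  (r -> (!r -> r)).
                      branch 1.1.1.2.2.1 (add !(r && r)):
                        !(r && r): β-rule — branch into !r  //  !r.
                          branch 1.1.1.2.2.1.1 (add !r):
                            × closes — contains both r and !r.
                          branch 1.1.1.2.2.1.2 (add !r):
                            × closes — contains both r and !r.
                      branch 1.1.1.2.2.2 (add (r -> (!r -> r))):
                        (r -> (!r -> r)): β-rule — branch into !r  //  (!r -> r).
                          branch 1.1.1.2.2.2.1 (add !r):
                            × closes — contains both r and !r.
                          branch 1.1.1.2.2.2.2 (add (!r -> r)):
                            (!r -> r): β-rule — branch into !!r  //  r.
                              branch 1.1.1.2.2.2.2.1 (add !!r):
                                ○ open, literals {q=T, r=T, s=F}.
                              branch 1.1.1.2.2.2.2.2 (add r):
                                ○ open, literals {q=T, r=T, s=F}.
          branch 1.1.2 (add (p && q)):
            (p && q): α-rule — add p, q.
            ○ open, literals {p=T, q=T, s=F}.
      branch 1.2 (add !q, !!s):
        × closes — contains both q and !q.
  branch 2 (add !(((!r == ((r && r) -> (r -> (!r -> r)))) == s) || (p && q)), !q):
    !(((!r == ((r && r) -> (r -> (!r -> r)))) == s) || (p && q)): α-rule — add !((!r == ((r && r) -> (r -> (!r -> r)))) == s), !(p && q).
    (q == !s): β-rule — branch into q, !s  //  !q, !!s.
      branch 2.1 (add q, !s):
        × closes — contains both q and !q.
      branch 2.2 (add !q, !!s):
        !((!r == ((r && r) -> (r -> (!r -> r)))) == s): β-rule — branch into (!r == ((r && r) -> (r -> (!r -> r)))), !s  //  !(!r == ((r && r) -> (r -> (!r -> r)))), s.
          branch 2.2.1 (add (!r == ((r && r) -> (r -> (!r -> r)))), !s):
            × closes — contains both s and !s.
          branch 2.2.2 (add !(!r == ((r && r) -> (r -> (!r -> r)))), s):
            !(p && q): β-rule — branch into !p  //  !q.
              branch 2.2.2.1 (add !p):
                !(!r == ((r && r) -> (r -> (!r -> r)))): β-rule — branch into !r, !((r && r) -> (r -> (!r -> r)))  //  !!r, ((r && r) -> (r -> (!r -> r))).
                  branch 2.2.2.1.1 (add !r, !((r && r) -> (r -> (!r -> r)))):
                    !((r && r) -> (r -> (!r -> r))): α-rule — add (r && r), !(r -> (!r -> r)).
                    (r && r): α-rule — add r, r.
                    × closes — contains both r and !r.
                  branch 2.2.2.1.2 (add !!r, ((r && r) -> (r -> (!r -> r)))):
                    ((r && r) -> (r -> (!r -> r))): β-rule — branch into !(r && r)  //  (r -> (!r -> r)).
                      branch 2.2.2.1.2.1 (add !(r && r)):
                        !(r && r): β-rule — branch into !r  //  !r.
                          branch 2.2.2.1.2.1.1 (add !r):
                            × closes — contains both r and !r.
                          branch 2.2.2.1.2.1.2 (add !r):
                            × closes — contains both r and !r.
                      branch 2.2.2.1.2.2 (add (r -> (!r -> r))):
                        (r -> (!r -> r)): β-rule — branch into !r  //  (!r -> r).
                          branch 2.2.2.1.2.2.1 (add !r):
                            × closes — contains both r and !r.
                          branch 2.2.2.1.2.2.2 (add (!r -> r)):
                            (!r -> r): β-rule — branch into !!r  //  r.
                              branch 2.2.2.1.2.2.2.1 (add !!r):
                                ○ open, literals {p=F, q=F, r=T, s=T}.
                              branch 2.2.2.1.2.2.2.2 (add r):
                                ○ open, literals {p=F, q=F, r=T, s=T}.
              branch 2.2.2.2 (add !q):
                !(!r == ((r && r) -> (r -> (!r -> r)))): β-rule — branch into !r, !((r && r) -> (r -> (!r -> r)))  //  !!r, ((r && r) -> (r -> (!r -> r))).
                  branch 2.2.2.2.1 (add !r, !((r && r) -> (r -> (!r -> r)))):
                    !((r && r) -> (r -> (!r -> r))): α-rule — add (r && r), !(r -> (!r -> r)).
                    (r && r): α-rule — add r, r.
                    × closes — contains both r and !r.
                  branch 2.2.2.2.2 (add !!r, ((r && r) -> (r -> (!r -> r)))):
                    ((r && r) -> (r -> (!r -> r))): β-rule — branch into !(r && r)  //  (r -> (!r -> r)).
                      branch 2.2.2.2.2.1 (add !(r && r)):
                        !(r && r): β-rule — branch into !r  //  !r.
                          branch 2.2.2.2.2.1.1 (add !r):
                            × closes — contains both r and !r.
                          branch 2.2.2.2.2.1.2 (add !r):
                            × closes — contains both r and !r.
                      branch 2.2.2.2.2.2 (add (r -> (!r -> r))):
                        (r -> (!r -> r)): β-rule — branch into !r  //  (!r -> r).
                          branch 2.2.2.2.2.2.1 (add !r):
                            × closes — contains both r and !r.
                          branch 2.2.2.2.2.2.2 (add (!r -> r)):
                            (!r -> r): β-rule — branch into !!r  //  r.
                              branch 2.2.2.2.2.2.2.1 (add !!r):
                                ○ open, literals {q=F, r=T, s=T}.
                              branch 2.2.2.2.2.2.2.2 (add r):
                                ○ open, literals {q=F, r=T, s=T}.
16 branches closed, 7 open.
Each open branch fixes some atoms; the unmentioned ones are free. Counting distinct full assignments: branch {q=T, r=T, s=F} (t, p) contributes 4 new; branch {q=T, r=T, s=F} (t, p) contributes 0 new; branch {p=T, q=T, s=F} (t, r) contributes 2 new; branch {p=F, q=F, r=T, s=T} (t) contributes 2 new; branch {p=F, q=F, r=T, s=T} (t) contributes 0 new; branch {q=F, r=T, s=T} (t, p) contributes 2 new; branch {q=F, r=T, s=T} (t, p) contributes 0 new. Total: 10.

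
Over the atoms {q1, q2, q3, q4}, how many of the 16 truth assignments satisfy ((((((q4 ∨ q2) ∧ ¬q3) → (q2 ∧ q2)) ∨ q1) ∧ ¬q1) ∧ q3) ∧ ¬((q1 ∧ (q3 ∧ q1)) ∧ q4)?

Initial set: {(((((((q4 ∨ q2) ∧ ¬q3) → (q2 ∧ q2)) ∨ q1) ∧ ¬q1) ∧ q3) ∧ ¬((q1 ∧ (q3 ∧ q1)) ∧ q4))}.
(((((((q4 ∨ q2) ∧ ¬q3) → (q2 ∧ q2)) ∨ q1) ∧ ¬q1) ∧ q3) ∧ ¬((q1 ∧ (q3 ∧ q1)) ∧ q4)): α-rule — add ((((((q4 ∨ q2) ∧ ¬q3) → (q2 ∧ q2)) ∨ q1) ∧ ¬q1) ∧ q3), ¬((q1 ∧ (q3 ∧ q1)) ∧ q4).
((((((q4 ∨ q2) ∧ ¬q3) → (q2 ∧ q2)) ∨ q1) ∧ ¬q1) ∧ q3): α-rule — add (((((q4 ∨ q2) ∧ ¬q3) → (q2 ∧ q2)) ∨ q1) ∧ ¬q1), q3.
(((((q4 ∨ q2) ∧ ¬q3) → (q2 ∧ q2)) ∨ q1) ∧ ¬q1): α-rule — add ((((q4 ∨ q2) ∧ ¬q3) → (q2 ∧ q2)) ∨ q1), ¬q1.
¬((q1 ∧ (q3 ∧ q1)) ∧ q4): β-rule — branch into ¬(q1 ∧ (q3 ∧ q1))  //  ¬q4.
  branch 1 (add ¬(q1 ∧ (q3 ∧ q1))):
    ((((q4 ∨ q2) ∧ ¬q3) → (q2 ∧ q2)) ∨ q1): β-rule — branch into (((q4 ∨ q2) ∧ ¬q3) → (q2 ∧ q2))  //  q1.
      branch 1.1 (add (((q4 ∨ q2) ∧ ¬q3) → (q2 ∧ q2))):
        ¬(q1 ∧ (q3 ∧ q1)): β-rule — branch into ¬q1  //  ¬(q3 ∧ q1).
          branch 1.1.1 (add ¬q1):
            (((q4 ∨ q2) ∧ ¬q3) → (q2 ∧ q2)): β-rule — branch into ¬((q4 ∨ q2) ∧ ¬q3)  //  (q2 ∧ q2).
              branch 1.1.1.1 (add ¬((q4 ∨ q2) ∧ ¬q3)):
                ¬((q4 ∨ q2) ∧ ¬q3): β-rule — branch into ¬(q4 ∨ q2)  //  ¬¬q3.
                  branch 1.1.1.1.1 (add ¬(q4 ∨ q2)):
                    ¬(q4 ∨ q2): α-rule — add ¬q4, ¬q2.
                    ○ open, literals {q1=0, q2=0, q3=1, q4=0}.
                  branch 1.1.1.1.2 (add ¬¬q3):
                    ○ open, literals {q1=0, q3=1}.
              branch 1.1.1.2 (add (q2 ∧ q2)):
                (q2 ∧ q2): α-rule — add q2, q2.
                ○ open, literals {q1=0, q2=1, q3=1}.
          branch 1.1.2 (add ¬(q3 ∧ q1)):
            (((q4 ∨ q2) ∧ ¬q3) → (q2 ∧ q2)): β-rule — branch into ¬((q4 ∨ q2) ∧ ¬q3)  //  (q2 ∧ q2).
              branch 1.1.2.1 (add ¬((q4 ∨ q2) ∧ ¬q3)):
                ¬(q3 ∧ q1): β-rule — branch into ¬q3  //  ¬q1.
                  branch 1.1.2.1.1 (add ¬q3):
                    × closes — contains both q3 and ¬q3.
                  branch 1.1.2.1.2 (add ¬q1):
                    ¬((q4 ∨ q2) ∧ ¬q3): β-rule — branch into ¬(q4 ∨ q2)  //  ¬¬q3.
                      branch 1.1.2.1.2.1 (add ¬(q4 ∨ q2)):
                        ¬(q4 ∨ q2): α-rule — add ¬q4, ¬q2.
                        ○ open, literals {q1=0, q2=0, q3=1, q4=0}.
                      branch 1.1.2.1.2.2 (add ¬¬q3):
                        ○ open, literals {q1=0, q3=1}.
              branch 1.1.2.2 (add (q2 ∧ q2)):
                (q2 ∧ q2): α-rule — add q2, q2.
                ¬(q3 ∧ q1): β-rule — branch into ¬q3  //  ¬q1.
                  branch 1.1.2.2.1 (add ¬q3):
                    × closes — contains both q3 and ¬q3.
                  branch 1.1.2.2.2 (add ¬q1):
                    ○ open, literals {q1=0, q2=1, q3=1}.
      branch 1.2 (add q1):
        × closes — contains both q1 and ¬q1.
  branch 2 (add ¬q4):
    ((((q4 ∨ q2) ∧ ¬q3) → (q2 ∧ q2)) ∨ q1): β-rule — branch into (((q4 ∨ q2) ∧ ¬q3) → (q2 ∧ q2))  //  q1.
      branch 2.1 (add (((q4 ∨ q2) ∧ ¬q3) → (q2 ∧ q2))):
        (((q4 ∨ q2) ∧ ¬q3) → (q2 ∧ q2)): β-rule — branch into ¬((q4 ∨ q2) ∧ ¬q3)  //  (q2 ∧ q2).
          branch 2.1.1 (add ¬((q4 ∨ q2) ∧ ¬q3)):
            ¬((q4 ∨ q2) ∧ ¬q3): β-rule — branch into ¬(q4 ∨ q2)  //  ¬¬q3.
              branch 2.1.1.1 (add ¬(q4 ∨ q2)):
                ¬(q4 ∨ q2): α-rule — add ¬q4, ¬q2.
                ○ open, literals {q1=0, q2=0, q3=1, q4=0}.
              branch 2.1.1.2 (add ¬¬q3):
                ○ open, literals {q1=0, q3=1, q4=0}.
          branch 2.1.2 (add (q2 ∧ q2)):
            (q2 ∧ q2): α-rule — add q2, q2.
            ○ open, literals {q1=0, q2=1, q3=1, q4=0}.
      branch 2.2 (add q1):
        × closes — contains both q1 and ¬q1.
4 branches closed, 9 open.
Each open branch fixes some atoms; the unmentioned ones are free. Counting distinct full assignments: branch {q1=0, q2=0, q3=1, q4=0} (none free) contributes 1 new; branch {q1=0, q3=1} (q2, q4) contributes 3 new; branch {q1=0, q2=1, q3=1} (q4) contributes 0 new; branch {q1=0, q2=0, q3=1, q4=0} (none free) contributes 0 new; branch {q1=0, q3=1} (q2, q4) contributes 0 new; branch {q1=0, q2=1, q3=1} (q4) contributes 0 new; branch {q1=0, q2=0, q3=1, q4=0} (none free) contributes 0 new; branch {q1=0, q3=1, q4=0} (q2) contributes 0 new; branch {q1=0, q2=1, q3=1, q4=0} (none free) contributes 0 new. Total: 4.

4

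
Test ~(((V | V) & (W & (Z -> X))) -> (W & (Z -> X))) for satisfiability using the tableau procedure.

Initial set: {T ~(((V | V) & (W & (Z -> X))) -> (W & (Z -> X)))}.
T ~(((V | V) & (W & (Z -> X))) -> (W & (Z -> X))): α-rule — add T ((V | V) & (W & (Z -> X))), F (W & (Z -> X)).
T ((V | V) & (W & (Z -> X))): α-rule — add T (V | V), T (W & (Z -> X)).
T (W & (Z -> X)): α-rule — add T W, T (Z -> X).
F (W & (Z -> X)): β-rule — branch into F W  //  F (Z -> X).
  branch 1 (add F W):
    × closes — contains both W and ~W.
  branch 2 (add F (Z -> X)):
    F (Z -> X): α-rule — add T Z, F X.
    T (V | V): β-rule — branch into T V  //  T V.
      branch 2.1 (add T V):
        T (Z -> X): β-rule — branch into F Z  //  T X.
          branch 2.1.1 (add F Z):
            × closes — contains both Z and ~Z.
          branch 2.1.2 (add T X):
            × closes — contains both X and ~X.
      branch 2.2 (add T V):
        T (Z -> X): β-rule — branch into F Z  //  T X.
          branch 2.2.1 (add F Z):
            × closes — contains both Z and ~Z.
          branch 2.2.2 (add T X):
            × closes — contains both X and ~X.
All 5 branches close.
Every branch closed; the formula is unsatisfiable.

Unsatisfiable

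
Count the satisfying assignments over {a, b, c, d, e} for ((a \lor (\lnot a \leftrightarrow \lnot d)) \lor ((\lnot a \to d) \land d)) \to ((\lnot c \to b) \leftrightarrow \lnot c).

8

Initial set: {T (((a \lor (\lnot a \leftrightarrow \lnot d)) \lor ((\lnot a \to d) \land d)) \to ((\lnot c \to b) \leftrightarrow \lnot c))}.
T (((a \lor (\lnot a \leftrightarrow \lnot d)) \lor ((\lnot a \to d) \land d)) \to ((\lnot c \to b) \leftrightarrow \lnot c)): β-rule — branch into F ((a \lor (\lnot a \leftrightarrow \lnot d)) \lor ((\lnot a \to d) \land d))  //  T ((\lnot c \to b) \leftrightarrow \lnot c).
  branch 1 (add F ((a \lor (\lnot a \leftrightarrow \lnot d)) \lor ((\lnot a \to d) \land d))):
    F ((a \lor (\lnot a \leftrightarrow \lnot d)) \lor ((\lnot a \to d) \land d)): α-rule — add F (a \lor (\lnot a \leftrightarrow \lnot d)), F ((\lnot a \to d) \land d).
    F (a \lor (\lnot a \leftrightarrow \lnot d)): α-rule — add F a, F (\lnot a \leftrightarrow \lnot d).
    F ((\lnot a \to d) \land d): β-rule — branch into F (\lnot a \to d)  //  F d.
      branch 1.1 (add F (\lnot a \to d)):
        F (\lnot a \to d): α-rule — add T \lnot a, F d.
        F (\lnot a \leftrightarrow \lnot d): β-rule — branch into T \lnot a, F \lnot d  //  F \lnot a, T \lnot d.
          branch 1.1.1 (add T \lnot a, F \lnot d):
            × closes — contains both d and \lnot d.
          branch 1.1.2 (add F \lnot a, T \lnot d):
            × closes — contains both a and \lnot a.
      branch 1.2 (add F d):
        F (\lnot a \leftrightarrow \lnot d): β-rule — branch into T \lnot a, F \lnot d  //  F \lnot a, T \lnot d.
          branch 1.2.1 (add T \lnot a, F \lnot d):
            × closes — contains both d and \lnot d.
          branch 1.2.2 (add F \lnot a, T \lnot d):
            × closes — contains both a and \lnot a.
  branch 2 (add T ((\lnot c \to b) \leftrightarrow \lnot c)):
    T ((\lnot c \to b) \leftrightarrow \lnot c): β-rule — branch into T (\lnot c \to b), T \lnot c  //  F (\lnot c \to b), F \lnot c.
      branch 2.1 (add T (\lnot c \to b), T \lnot c):
        T (\lnot c \to b): β-rule — branch into F \lnot c  //  T b.
          branch 2.1.1 (add F \lnot c):
            × closes — contains both c and \lnot c.
          branch 2.1.2 (add T b):
            ○ open, literals {b=T, c=F}.
      branch 2.2 (add F (\lnot c \to b), F \lnot c):
        F (\lnot c \to b): α-rule — add T \lnot c, F b.
        × closes — contains both c and \lnot c.
6 branches closed, 1 open.
Each open branch fixes some atoms; the unmentioned ones are free. Counting distinct full assignments: branch {b=T, c=F} (a, d, e) contributes 8 new. Total: 8.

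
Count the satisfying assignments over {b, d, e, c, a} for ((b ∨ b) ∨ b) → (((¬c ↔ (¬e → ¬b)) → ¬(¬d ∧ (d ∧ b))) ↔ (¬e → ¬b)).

Initial set: {(((b ∨ b) ∨ b) → (((¬c ↔ (¬e → ¬b)) → ¬(¬d ∧ (d ∧ b))) ↔ (¬e → ¬b)))}.
(((b ∨ b) ∨ b) → (((¬c ↔ (¬e → ¬b)) → ¬(¬d ∧ (d ∧ b))) ↔ (¬e → ¬b))): β-rule — branch into ¬((b ∨ b) ∨ b)  //  (((¬c ↔ (¬e → ¬b)) → ¬(¬d ∧ (d ∧ b))) ↔ (¬e → ¬b)).
  branch 1 (add ¬((b ∨ b) ∨ b)):
    ¬((b ∨ b) ∨ b): α-rule — add ¬(b ∨ b), ¬b.
    ¬(b ∨ b): α-rule — add ¬b, ¬b.
    ○ open, literals {b=0}.
  branch 2 (add (((¬c ↔ (¬e → ¬b)) → ¬(¬d ∧ (d ∧ b))) ↔ (¬e → ¬b))):
    (((¬c ↔ (¬e → ¬b)) → ¬(¬d ∧ (d ∧ b))) ↔ (¬e → ¬b)): β-rule — branch into ((¬c ↔ (¬e → ¬b)) → ¬(¬d ∧ (d ∧ b))), (¬e → ¬b)  //  ¬((¬c ↔ (¬e → ¬b)) → ¬(¬d ∧ (d ∧ b))), ¬(¬e → ¬b).
      branch 2.1 (add ((¬c ↔ (¬e → ¬b)) → ¬(¬d ∧ (d ∧ b))), (¬e → ¬b)):
        ((¬c ↔ (¬e → ¬b)) → ¬(¬d ∧ (d ∧ b))): β-rule — branch into ¬(¬c ↔ (¬e → ¬b))  //  ¬(¬d ∧ (d ∧ b)).
          branch 2.1.1 (add ¬(¬c ↔ (¬e → ¬b))):
            (¬e → ¬b): β-rule — branch into ¬¬e  //  ¬b.
              branch 2.1.1.1 (add ¬¬e):
                ¬(¬c ↔ (¬e → ¬b)): β-rule — branch into ¬c, ¬(¬e → ¬b)  //  ¬¬c, (¬e → ¬b).
                  branch 2.1.1.1.1 (add ¬c, ¬(¬e → ¬b)):
                    ¬(¬e → ¬b): α-rule — add ¬e, ¬¬b.
                    × closes — contains both e and ¬e.
                  branch 2.1.1.1.2 (add ¬¬c, (¬e → ¬b)):
                    (¬e → ¬b): β-rule — branch into ¬¬e  //  ¬b.
                      branch 2.1.1.1.2.1 (add ¬¬e):
                        ○ open, literals {c=1, e=1}.
                      branch 2.1.1.1.2.2 (add ¬b):
                        ○ open, literals {b=0, c=1, e=1}.
              branch 2.1.1.2 (add ¬b):
                ¬(¬c ↔ (¬e → ¬b)): β-rule — branch into ¬c, ¬(¬e → ¬b)  //  ¬¬c, (¬e → ¬b).
                  branch 2.1.1.2.1 (add ¬c, ¬(¬e → ¬b)):
                    ¬(¬e → ¬b): α-rule — add ¬e, ¬¬b.
                    × closes — contains both b and ¬b.
                  branch 2.1.1.2.2 (add ¬¬c, (¬e → ¬b)):
                    (¬e → ¬b): β-rule — branch into ¬¬e  //  ¬b.
                      branch 2.1.1.2.2.1 (add ¬¬e):
                        ○ open, literals {b=0, c=1, e=1}.
                      branch 2.1.1.2.2.2 (add ¬b):
                        ○ open, literals {b=0, c=1}.
          branch 2.1.2 (add ¬(¬d ∧ (d ∧ b))):
            (¬e → ¬b): β-rule — branch into ¬¬e  //  ¬b.
              branch 2.1.2.1 (add ¬¬e):
                ¬(¬d ∧ (d ∧ b)): β-rule — branch into ¬¬d  //  ¬(d ∧ b).
                  branch 2.1.2.1.1 (add ¬¬d):
                    ○ open, literals {d=1, e=1}.
                  branch 2.1.2.1.2 (add ¬(d ∧ b)):
                    ¬(d ∧ b): β-rule — branch into ¬d  //  ¬b.
                      branch 2.1.2.1.2.1 (add ¬d):
                        ○ open, literals {d=0, e=1}.
                      branch 2.1.2.1.2.2 (add ¬b):
                        ○ open, literals {b=0, e=1}.
              branch 2.1.2.2 (add ¬b):
                ¬(¬d ∧ (d ∧ b)): β-rule — branch into ¬¬d  //  ¬(d ∧ b).
                  branch 2.1.2.2.1 (add ¬¬d):
                    ○ open, literals {b=0, d=1}.
                  branch 2.1.2.2.2 (add ¬(d ∧ b)):
                    ¬(d ∧ b): β-rule — branch into ¬d  //  ¬b.
                      branch 2.1.2.2.2.1 (add ¬d):
                        ○ open, literals {b=0, d=0}.
                      branch 2.1.2.2.2.2 (add ¬b):
                        ○ open, literals {b=0}.
      branch 2.2 (add ¬((¬c ↔ (¬e → ¬b)) → ¬(¬d ∧ (d ∧ b))), ¬(¬e → ¬b)):
        ¬((¬c ↔ (¬e → ¬b)) → ¬(¬d ∧ (d ∧ b))): α-rule — add (¬c ↔ (¬e → ¬b)), ¬¬(¬d ∧ (d ∧ b)).
        ¬(¬e → ¬b): α-rule — add ¬e, ¬¬b.
        ¬¬(¬d ∧ (d ∧ b)): α-rule — add ¬d, (d ∧ b).
        (d ∧ b): α-rule — add d, b.
        × closes — contains both d and ¬d.
3 branches closed, 11 open.
Each open branch fixes some atoms; the unmentioned ones are free. Counting distinct full assignments: branch {b=0} (d, e, c, a) contributes 16 new; branch {c=1, e=1} (b, d, a) contributes 4 new; branch {b=0, c=1, e=1} (d, a) contributes 0 new; branch {b=0, c=1, e=1} (d, a) contributes 0 new; branch {b=0, c=1} (d, e, a) contributes 0 new; branch {d=1, e=1} (b, c, a) contributes 2 new; branch {d=0, e=1} (b, c, a) contributes 2 new; branch {b=0, e=1} (d, c, a) contributes 0 new; branch {b=0, d=1} (e, c, a) contributes 0 new; branch {b=0, d=0} (e, c, a) contributes 0 new; branch {b=0} (d, e, c, a) contributes 0 new. Total: 24.

24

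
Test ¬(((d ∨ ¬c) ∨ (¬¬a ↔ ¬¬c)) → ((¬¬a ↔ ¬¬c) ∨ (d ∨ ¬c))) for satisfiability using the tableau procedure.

Initial set: {¬(((d ∨ ¬c) ∨ (¬¬a ↔ ¬¬c)) → ((¬¬a ↔ ¬¬c) ∨ (d ∨ ¬c)))}.
¬(((d ∨ ¬c) ∨ (¬¬a ↔ ¬¬c)) → ((¬¬a ↔ ¬¬c) ∨ (d ∨ ¬c))): α-rule — add ((d ∨ ¬c) ∨ (¬¬a ↔ ¬¬c)), ¬((¬¬a ↔ ¬¬c) ∨ (d ∨ ¬c)).
¬((¬¬a ↔ ¬¬c) ∨ (d ∨ ¬c)): α-rule — add ¬(¬¬a ↔ ¬¬c), ¬(d ∨ ¬c).
¬(d ∨ ¬c): α-rule — add ¬d, ¬¬c.
((d ∨ ¬c) ∨ (¬¬a ↔ ¬¬c)): β-rule — branch into (d ∨ ¬c)  //  (¬¬a ↔ ¬¬c).
  branch 1 (add (d ∨ ¬c)):
    ¬(¬¬a ↔ ¬¬c): β-rule — branch into ¬¬a, ¬¬¬c  //  ¬¬¬a, ¬¬c.
      branch 1.1 (add ¬¬a, ¬¬¬c):
        ¬¬a: drop double negation, giving a.
        ¬¬¬c: drop double negation, giving ¬c.
        × closes — contains both c and ¬c.
      branch 1.2 (add ¬¬¬a, ¬¬c):
        ¬¬¬a: drop double negation, giving ¬a.
        ¬¬c: drop double negation, giving c.
        (d ∨ ¬c): β-rule — branch into d  //  ¬c.
          branch 1.2.1 (add d):
            × closes — contains both d and ¬d.
          branch 1.2.2 (add ¬c):
            × closes — contains both c and ¬c.
  branch 2 (add (¬¬a ↔ ¬¬c)):
    ¬(¬¬a ↔ ¬¬c): β-rule — branch into ¬¬a, ¬¬¬c  //  ¬¬¬a, ¬¬c.
      branch 2.1 (add ¬¬a, ¬¬¬c):
        ¬¬a: drop double negation, giving a.
        ¬¬¬c: drop double negation, giving ¬c.
        × closes — contains both c and ¬c.
      branch 2.2 (add ¬¬¬a, ¬¬c):
        ¬¬¬a: drop double negation, giving ¬a.
        ¬¬c: drop double negation, giving c.
        (¬¬a ↔ ¬¬c): β-rule — branch into ¬¬a, ¬¬c  //  ¬¬¬a, ¬¬¬c.
          branch 2.2.1 (add ¬¬a, ¬¬c):
            ¬¬a: drop double negation, giving a.
            × closes — contains both a and ¬a.
          branch 2.2.2 (add ¬¬¬a, ¬¬¬c):
            ¬¬¬a: drop double negation, giving ¬a.
            ¬¬¬c: drop double negation, giving ¬c.
            × closes — contains both c and ¬c.
All 6 branches close.
Every branch closed; the formula is unsatisfiable.

Unsatisfiable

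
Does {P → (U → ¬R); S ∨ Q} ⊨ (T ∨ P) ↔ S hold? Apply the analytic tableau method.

No

Initial set: {(P → (U → ¬R)); (S ∨ Q); ¬((T ∨ P) ↔ S)}.
(P → (U → ¬R)): β-rule — branch into ¬P  //  (U → ¬R).
  branch 1 (add ¬P):
    (S ∨ Q): β-rule — branch into S  //  Q.
      branch 1.1 (add S):
        ¬((T ∨ P) ↔ S): β-rule — branch into (T ∨ P), ¬S  //  ¬(T ∨ P), S.
          branch 1.1.1 (add (T ∨ P), ¬S):
            × closes — contains both S and ¬S.
          branch 1.1.2 (add ¬(T ∨ P), S):
            ¬(T ∨ P): α-rule — add ¬T, ¬P.
            ○ open, literals {P=0, S=1, T=0}.
      branch 1.2 (add Q):
        ¬((T ∨ P) ↔ S): β-rule — branch into (T ∨ P), ¬S  //  ¬(T ∨ P), S.
          branch 1.2.1 (add (T ∨ P), ¬S):
            (T ∨ P): β-rule — branch into T  //  P.
              branch 1.2.1.1 (add T):
                ○ open, literals {P=0, Q=1, S=0, T=1}.
              branch 1.2.1.2 (add P):
                × closes — contains both P and ¬P.
          branch 1.2.2 (add ¬(T ∨ P), S):
            ¬(T ∨ P): α-rule — add ¬T, ¬P.
            ○ open, literals {P=0, Q=1, S=1, T=0}.
  branch 2 (add (U → ¬R)):
    (S ∨ Q): β-rule — branch into S  //  Q.
      branch 2.1 (add S):
        ¬((T ∨ P) ↔ S): β-rule — branch into (T ∨ P), ¬S  //  ¬(T ∨ P), S.
          branch 2.1.1 (add (T ∨ P), ¬S):
            × closes — contains both S and ¬S.
          branch 2.1.2 (add ¬(T ∨ P), S):
            ¬(T ∨ P): α-rule — add ¬T, ¬P.
            (U → ¬R): β-rule — branch into ¬U  //  ¬R.
              branch 2.1.2.1 (add ¬U):
                ○ open, literals {P=0, S=1, T=0, U=0}.
              branch 2.1.2.2 (add ¬R):
                ○ open, literals {P=0, R=0, S=1, T=0}.
      branch 2.2 (add Q):
        ¬((T ∨ P) ↔ S): β-rule — branch into (T ∨ P), ¬S  //  ¬(T ∨ P), S.
          branch 2.2.1 (add (T ∨ P), ¬S):
            (U → ¬R): β-rule — branch into ¬U  //  ¬R.
              branch 2.2.1.1 (add ¬U):
                (T ∨ P): β-rule — branch into T  //  P.
                  branch 2.2.1.1.1 (add T):
                    ○ open, literals {Q=1, S=0, T=1, U=0}.
                  branch 2.2.1.1.2 (add P):
                    ○ open, literals {P=1, Q=1, S=0, U=0}.
              branch 2.2.1.2 (add ¬R):
                (T ∨ P): β-rule — branch into T  //  P.
                  branch 2.2.1.2.1 (add T):
                    ○ open, literals {Q=1, R=0, S=0, T=1}.
                  branch 2.2.1.2.2 (add P):
                    ○ open, literals {P=1, Q=1, R=0, S=0}.
          branch 2.2.2 (add ¬(T ∨ P), S):
            ¬(T ∨ P): α-rule — add ¬T, ¬P.
            (U → ¬R): β-rule — branch into ¬U  //  ¬R.
              branch 2.2.2.1 (add ¬U):
                ○ open, literals {P=0, Q=1, S=1, T=0, U=0}.
              branch 2.2.2.2 (add ¬R):
                ○ open, literals {P=0, Q=1, R=0, S=1, T=0}.
3 branches closed, 11 open.
An open branch gives a countermodel: P=0, S=1, T=0 (unmentioned atoms arbitrary); the premises hold there but the conclusion fails.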